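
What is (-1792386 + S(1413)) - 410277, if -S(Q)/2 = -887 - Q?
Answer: -2198063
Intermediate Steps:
S(Q) = 1774 + 2*Q (S(Q) = -2*(-887 - Q) = 1774 + 2*Q)
(-1792386 + S(1413)) - 410277 = (-1792386 + (1774 + 2*1413)) - 410277 = (-1792386 + (1774 + 2826)) - 410277 = (-1792386 + 4600) - 410277 = -1787786 - 410277 = -2198063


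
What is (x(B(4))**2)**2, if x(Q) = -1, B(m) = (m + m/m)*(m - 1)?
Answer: 1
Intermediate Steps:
B(m) = (1 + m)*(-1 + m) (B(m) = (m + 1)*(-1 + m) = (1 + m)*(-1 + m))
(x(B(4))**2)**2 = ((-1)**2)**2 = 1**2 = 1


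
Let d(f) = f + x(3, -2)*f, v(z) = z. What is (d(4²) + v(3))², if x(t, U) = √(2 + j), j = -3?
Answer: 105 + 608*I ≈ 105.0 + 608.0*I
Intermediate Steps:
x(t, U) = I (x(t, U) = √(2 - 3) = √(-1) = I)
d(f) = f + I*f
(d(4²) + v(3))² = (4²*(1 + I) + 3)² = (16*(1 + I) + 3)² = ((16 + 16*I) + 3)² = (19 + 16*I)²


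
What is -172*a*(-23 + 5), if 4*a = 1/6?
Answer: 129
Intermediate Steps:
a = 1/24 (a = (¼)/6 = (¼)*(⅙) = 1/24 ≈ 0.041667)
-172*a*(-23 + 5) = -43*(-23 + 5)/6 = -43*(-18)/6 = -172*(-¾) = 129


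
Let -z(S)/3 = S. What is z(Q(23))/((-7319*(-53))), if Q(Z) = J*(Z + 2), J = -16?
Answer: 1200/387907 ≈ 0.0030935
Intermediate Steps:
Q(Z) = -32 - 16*Z (Q(Z) = -16*(Z + 2) = -16*(2 + Z) = -32 - 16*Z)
z(S) = -3*S
z(Q(23))/((-7319*(-53))) = (-3*(-32 - 16*23))/((-7319*(-53))) = -3*(-32 - 368)/387907 = -3*(-400)*(1/387907) = 1200*(1/387907) = 1200/387907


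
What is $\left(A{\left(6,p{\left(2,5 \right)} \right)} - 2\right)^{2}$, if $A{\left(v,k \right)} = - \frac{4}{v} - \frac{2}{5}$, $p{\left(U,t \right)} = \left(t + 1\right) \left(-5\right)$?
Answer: $\frac{2116}{225} \approx 9.4044$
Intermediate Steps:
$p{\left(U,t \right)} = -5 - 5 t$ ($p{\left(U,t \right)} = \left(1 + t\right) \left(-5\right) = -5 - 5 t$)
$A{\left(v,k \right)} = - \frac{2}{5} - \frac{4}{v}$ ($A{\left(v,k \right)} = - \frac{4}{v} - \frac{2}{5} = - \frac{2}{5} - \frac{4}{v}$)
$\left(A{\left(6,p{\left(2,5 \right)} \right)} - 2\right)^{2} = \left(\left(- \frac{2}{5} - \frac{4}{6}\right) - 2\right)^{2} = \left(\left(- \frac{2}{5} - \frac{2}{3}\right) - 2\right)^{2} = \left(- \frac{16}{15} - 2\right)^{2} = \left(- \frac{46}{15}\right)^{2} = \frac{2116}{225}$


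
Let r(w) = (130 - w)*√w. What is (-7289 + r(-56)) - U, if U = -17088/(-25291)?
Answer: -184363187/25291 + 372*I*√14 ≈ -7289.7 + 1391.9*I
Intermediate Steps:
r(w) = √w*(130 - w)
U = 17088/25291 (U = -17088*(-1/25291) = 17088/25291 ≈ 0.67566)
(-7289 + r(-56)) - U = (-7289 + √(-56)*(130 - 1*(-56))) - 1*17088/25291 = (-7289 + (2*I*√14)*(130 + 56)) - 17088/25291 = (-7289 + (2*I*√14)*186) - 17088/25291 = (-7289 + 372*I*√14) - 17088/25291 = -184363187/25291 + 372*I*√14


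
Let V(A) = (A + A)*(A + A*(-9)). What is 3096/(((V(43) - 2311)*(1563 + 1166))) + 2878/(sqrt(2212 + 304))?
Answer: -3096/87041455 + 1439*sqrt(629)/629 ≈ 57.377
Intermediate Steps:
V(A) = -16*A**2 (V(A) = (2*A)*(A - 9*A) = (2*A)*(-8*A) = -16*A**2)
3096/(((V(43) - 2311)*(1563 + 1166))) + 2878/(sqrt(2212 + 304)) = 3096/(((-16*43**2 - 2311)*(1563 + 1166))) + 2878/(sqrt(2212 + 304)) = 3096/(((-16*1849 - 2311)*2729)) + 2878/(sqrt(2516)) = 3096/(((-29584 - 2311)*2729)) + 2878/((2*sqrt(629))) = 3096/((-31895*2729)) + 2878*(sqrt(629)/1258) = 3096/(-87041455) + 1439*sqrt(629)/629 = 3096*(-1/87041455) + 1439*sqrt(629)/629 = -3096/87041455 + 1439*sqrt(629)/629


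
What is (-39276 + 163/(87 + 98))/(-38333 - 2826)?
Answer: 7265897/7614415 ≈ 0.95423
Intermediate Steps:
(-39276 + 163/(87 + 98))/(-38333 - 2826) = (-39276 + 163/185)/(-41159) = (-39276 + (1/185)*163)*(-1/41159) = (-39276 + 163/185)*(-1/41159) = -7265897/185*(-1/41159) = 7265897/7614415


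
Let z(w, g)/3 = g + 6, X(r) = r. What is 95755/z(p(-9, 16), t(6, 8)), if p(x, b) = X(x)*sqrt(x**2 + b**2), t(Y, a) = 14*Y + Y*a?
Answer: 95755/414 ≈ 231.29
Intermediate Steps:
p(x, b) = x*sqrt(b**2 + x**2) (p(x, b) = x*sqrt(x**2 + b**2) = x*sqrt(b**2 + x**2))
z(w, g) = 18 + 3*g (z(w, g) = 3*(g + 6) = 3*(6 + g) = 18 + 3*g)
95755/z(p(-9, 16), t(6, 8)) = 95755/(18 + 3*(6*(14 + 8))) = 95755/(18 + 3*(6*22)) = 95755/(18 + 3*132) = 95755/(18 + 396) = 95755/414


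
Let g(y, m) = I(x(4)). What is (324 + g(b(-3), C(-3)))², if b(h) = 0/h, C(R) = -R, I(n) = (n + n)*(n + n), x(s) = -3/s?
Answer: 1703025/16 ≈ 1.0644e+5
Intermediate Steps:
I(n) = 4*n² (I(n) = (2*n)*(2*n) = 4*n²)
b(h) = 0
g(y, m) = 9/4 (g(y, m) = 4*(-3/4)² = 4*(-3*¼)² = 4*(-¾)² = 4*(9/16) = 9/4)
(324 + g(b(-3), C(-3)))² = (324 + 9/4)² = (1305/4)² = 1703025/16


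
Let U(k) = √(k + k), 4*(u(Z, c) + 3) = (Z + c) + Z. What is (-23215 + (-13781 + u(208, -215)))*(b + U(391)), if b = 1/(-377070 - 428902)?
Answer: 147795/3223888 - 147795*√782/4 ≈ -1.0332e+6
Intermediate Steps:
u(Z, c) = -3 + Z/2 + c/4 (u(Z, c) = -3 + ((Z + c) + Z)/4 = -3 + (c + 2*Z)/4 = -3 + (Z/2 + c/4) = -3 + Z/2 + c/4)
b = -1/805972 (b = 1/(-805972) = -1/805972 ≈ -1.2407e-6)
U(k) = √2*√k (U(k) = √(2*k) = √2*√k)
(-23215 + (-13781 + u(208, -215)))*(b + U(391)) = (-23215 + (-13781 + (-3 + (½)*208 + (¼)*(-215))))*(-1/805972 + √2*√391) = (-23215 + (-13781 + (-3 + 104 - 215/4)))*(-1/805972 + √782) = (-23215 + (-13781 + 189/4))*(-1/805972 + √782) = (-23215 - 54935/4)*(-1/805972 + √782) = -147795*(-1/805972 + √782)/4 = 147795/3223888 - 147795*√782/4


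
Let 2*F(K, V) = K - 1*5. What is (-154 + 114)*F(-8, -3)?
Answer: 260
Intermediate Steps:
F(K, V) = -5/2 + K/2 (F(K, V) = (K - 1*5)/2 = (K - 5)/2 = (-5 + K)/2 = -5/2 + K/2)
(-154 + 114)*F(-8, -3) = (-154 + 114)*(-5/2 + (½)*(-8)) = -40*(-5/2 - 4) = -40*(-13/2) = 260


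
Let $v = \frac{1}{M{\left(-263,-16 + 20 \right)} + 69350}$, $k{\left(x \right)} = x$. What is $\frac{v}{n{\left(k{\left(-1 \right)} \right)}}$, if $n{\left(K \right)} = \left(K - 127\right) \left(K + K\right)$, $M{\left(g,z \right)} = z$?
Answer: $\frac{1}{17754624} \approx 5.6323 \cdot 10^{-8}$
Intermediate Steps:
$v = \frac{1}{69354}$ ($v = \frac{1}{\left(-16 + 20\right) + 69350} = \frac{1}{4 + 69350} = \frac{1}{69354} \approx 1.4419 \cdot 10^{-5}$)
$n{\left(K \right)} = 2 K \left(-127 + K\right)$ ($n{\left(K \right)} = \left(-127 + K\right) 2 K = 2 K \left(-127 + K\right)$)
$\frac{v}{n{\left(k{\left(-1 \right)} \right)}} = \frac{1}{69354 \cdot 2 \left(-1\right) \left(-127 - 1\right)} = \frac{1}{69354 \cdot 2 \left(-1\right) \left(-128\right)} = \frac{1}{69354 \cdot 256} = \frac{1}{69354} \cdot \frac{1}{256} = \frac{1}{17754624}$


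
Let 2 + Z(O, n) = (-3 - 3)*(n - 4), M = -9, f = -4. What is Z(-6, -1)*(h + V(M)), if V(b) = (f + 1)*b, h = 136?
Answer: 4564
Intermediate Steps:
Z(O, n) = 22 - 6*n (Z(O, n) = -2 + (-3 - 3)*(n - 4) = -2 - 6*(-4 + n) = -2 + (24 - 6*n) = 22 - 6*n)
V(b) = -3*b (V(b) = (-4 + 1)*b = -3*b)
Z(-6, -1)*(h + V(M)) = (22 - 6*(-1))*(136 - 3*(-9)) = (22 + 6)*(136 + 27) = 28*163 = 4564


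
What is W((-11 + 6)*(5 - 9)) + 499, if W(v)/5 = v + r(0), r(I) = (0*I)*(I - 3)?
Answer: 599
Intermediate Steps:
r(I) = 0 (r(I) = 0*(-3 + I) = 0)
W(v) = 5*v (W(v) = 5*(v + 0) = 5*v)
W((-11 + 6)*(5 - 9)) + 499 = 5*((-11 + 6)*(5 - 9)) + 499 = 5*(-5*(-4)) + 499 = 5*20 + 499 = 100 + 499 = 599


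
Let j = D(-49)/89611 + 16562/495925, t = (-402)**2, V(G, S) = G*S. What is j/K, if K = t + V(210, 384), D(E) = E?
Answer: 1459837057/10765404554132700 ≈ 1.3560e-7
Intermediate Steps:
t = 161604
K = 242244 (K = 161604 + 210*384 = 161604 + 80640 = 242244)
j = 1459837057/44440335175 (j = -49/89611 + 16562/495925 = 1459837057/44440335175 ≈ 0.032849)
j/K = (1459837057/44440335175)/242244 = (1459837057/44440335175)*(1/242244) = 1459837057/10765404554132700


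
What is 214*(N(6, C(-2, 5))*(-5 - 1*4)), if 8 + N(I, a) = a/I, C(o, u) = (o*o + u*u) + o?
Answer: 6741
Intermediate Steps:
C(o, u) = o + o**2 + u**2 (C(o, u) = (o**2 + u**2) + o = o + o**2 + u**2)
N(I, a) = -8 + a/I
214*(N(6, C(-2, 5))*(-5 - 1*4)) = 214*((-8 + (-2 + (-2)**2 + 5**2)/6)*(-5 - 1*4)) = 214*((-8 + (-2 + 4 + 25)*(1/6))*(-5 - 4)) = 214*((-8 + 27*(1/6))*(-9)) = 214*((-8 + 9/2)*(-9)) = 214*(-7/2*(-9)) = 214*(63/2) = 6741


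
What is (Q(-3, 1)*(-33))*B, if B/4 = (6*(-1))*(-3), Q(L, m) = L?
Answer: 7128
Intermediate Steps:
B = 72 (B = 4*((6*(-1))*(-3)) = 4*(-6*(-3)) = 4*18 = 72)
(Q(-3, 1)*(-33))*B = -3*(-33)*72 = 99*72 = 7128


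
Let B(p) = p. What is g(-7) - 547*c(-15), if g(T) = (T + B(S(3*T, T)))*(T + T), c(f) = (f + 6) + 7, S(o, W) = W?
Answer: 1290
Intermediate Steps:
c(f) = 13 + f (c(f) = (6 + f) + 7 = 13 + f)
g(T) = 4*T² (g(T) = (T + T)*(T + T) = (2*T)*(2*T) = 4*T²)
g(-7) - 547*c(-15) = 4*(-7)² - 547*(13 - 15) = 4*49 - 547*(-2) = 196 + 1094 = 1290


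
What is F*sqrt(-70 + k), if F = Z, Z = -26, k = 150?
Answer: -104*sqrt(5) ≈ -232.55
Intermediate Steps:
F = -26
F*sqrt(-70 + k) = -26*sqrt(-70 + 150) = -104*sqrt(5)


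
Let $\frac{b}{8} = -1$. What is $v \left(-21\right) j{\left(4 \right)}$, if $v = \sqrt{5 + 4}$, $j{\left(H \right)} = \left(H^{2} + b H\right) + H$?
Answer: $756$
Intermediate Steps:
$b = -8$ ($b = 8 \left(-1\right) = -8$)
$j{\left(H \right)} = H^{2} - 7 H$ ($j{\left(H \right)} = \left(H^{2} - 8 H\right) + H = H^{2} - 7 H$)
$v = 3$ ($v = \sqrt{9} = 3$)
$v \left(-21\right) j{\left(4 \right)} = 3 \left(-21\right) 4 \left(-7 + 4\right) = - 63 \cdot 4 \left(-3\right) = \left(-63\right) \left(-12\right) = 756$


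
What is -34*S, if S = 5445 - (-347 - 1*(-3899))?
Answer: -64362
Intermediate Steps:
S = 1893 (S = 5445 - (-347 + 3899) = 5445 - 1*3552 = 5445 - 3552 = 1893)
-34*S = -34*1893 = -64362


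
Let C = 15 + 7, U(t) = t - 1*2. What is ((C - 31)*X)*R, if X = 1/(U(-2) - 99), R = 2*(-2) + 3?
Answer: -9/103 ≈ -0.087379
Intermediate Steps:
U(t) = -2 + t (U(t) = t - 2 = -2 + t)
C = 22
R = -1 (R = -4 + 3 = -1)
X = -1/103 (X = 1/((-2 - 2) - 99) = 1/(-4 - 99) = 1/(-103) = -1/103 ≈ -0.0097087)
((C - 31)*X)*R = ((22 - 31)*(-1/103))*(-1) = -9*(-1/103)*(-1) = (9/103)*(-1) = -9/103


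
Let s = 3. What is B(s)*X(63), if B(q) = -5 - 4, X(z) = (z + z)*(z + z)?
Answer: -142884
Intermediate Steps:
X(z) = 4*z² (X(z) = (2*z)*(2*z) = 4*z²)
B(q) = -9
B(s)*X(63) = -36*63² = -36*3969 = -9*15876 = -142884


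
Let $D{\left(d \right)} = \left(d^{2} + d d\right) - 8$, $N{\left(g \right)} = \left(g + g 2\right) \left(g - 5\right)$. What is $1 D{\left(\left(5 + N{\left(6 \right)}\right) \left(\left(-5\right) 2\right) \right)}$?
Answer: $105792$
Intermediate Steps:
$N{\left(g \right)} = 3 g \left(-5 + g\right)$ ($N{\left(g \right)} = \left(g + 2 g\right) \left(-5 + g\right) = 3 g \left(-5 + g\right)$)
$D{\left(d \right)} = -8 + 2 d^{2}$ ($D{\left(d \right)} = \left(d^{2} + d^{2}\right) - 8 = 2 d^{2} - 8 = -8 + 2 d^{2}$)
$1 D{\left(\left(5 + N{\left(6 \right)}\right) \left(\left(-5\right) 2\right) \right)} = 1 \left(-8 + 2 \left(\left(5 + 3 \cdot 6 \left(-5 + 6\right)\right) \left(\left(-5\right) 2\right)\right)^{2}\right) = 1 \left(-8 + 2 \left(\left(5 + 3 \cdot 6 \cdot 1\right) \left(-10\right)\right)^{2}\right) = 1 \left(-8 + 2 \left(\left(5 + 18\right) \left(-10\right)\right)^{2}\right) = 1 \left(-8 + 2 \left(23 \left(-10\right)\right)^{2}\right) = 1 \left(-8 + 2 \left(-230\right)^{2}\right) = 1 \left(-8 + 2 \cdot 52900\right) = 1 \left(-8 + 105800\right) = 1 \cdot 105792 = 105792$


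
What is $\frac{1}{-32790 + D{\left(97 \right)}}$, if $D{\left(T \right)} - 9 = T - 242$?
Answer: $- \frac{1}{32926} \approx -3.0371 \cdot 10^{-5}$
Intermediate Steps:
$D{\left(T \right)} = -233 + T$ ($D{\left(T \right)} = 9 + \left(T - 242\right) = 9 + \left(-242 + T\right) = -233 + T$)
$\frac{1}{-32790 + D{\left(97 \right)}} = \frac{1}{-32790 + \left(-233 + 97\right)} = \frac{1}{-32790 - 136} = \frac{1}{-32926} = - \frac{1}{32926}$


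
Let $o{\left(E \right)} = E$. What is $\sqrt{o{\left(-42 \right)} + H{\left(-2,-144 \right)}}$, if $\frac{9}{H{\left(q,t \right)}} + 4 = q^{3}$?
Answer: $\frac{3 i \sqrt{19}}{2} \approx 6.5383 i$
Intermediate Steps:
$H{\left(q,t \right)} = \frac{9}{-4 + q^{3}}$
$\sqrt{o{\left(-42 \right)} + H{\left(-2,-144 \right)}} = \sqrt{-42 + \frac{9}{-4 + \left(-2\right)^{3}}} = \sqrt{-42 + \frac{9}{-4 - 8}} = \sqrt{-42 + \frac{9}{-12}} = \sqrt{-42 + 9 \left(- \frac{1}{12}\right)} = \sqrt{-42 - \frac{3}{4}} = \sqrt{- \frac{171}{4}} = \frac{3 i \sqrt{19}}{2}$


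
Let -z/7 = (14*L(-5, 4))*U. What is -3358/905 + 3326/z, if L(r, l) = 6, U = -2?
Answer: -469489/532140 ≈ -0.88227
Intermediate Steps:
z = 1176 (z = -7*14*6*(-2) = -588*(-2) = -7*(-168) = 1176)
-3358/905 + 3326/z = -3358/905 + 3326/1176 = -3358*1/905 + 3326*(1/1176) = -3358/905 + 1663/588 = -469489/532140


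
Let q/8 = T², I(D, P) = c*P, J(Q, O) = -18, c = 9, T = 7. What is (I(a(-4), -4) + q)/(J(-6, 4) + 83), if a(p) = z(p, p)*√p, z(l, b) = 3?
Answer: 356/65 ≈ 5.4769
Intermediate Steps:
a(p) = 3*√p
I(D, P) = 9*P
q = 392 (q = 8*7² = 8*49 = 392)
(I(a(-4), -4) + q)/(J(-6, 4) + 83) = (9*(-4) + 392)/(-18 + 83) = (-36 + 392)/65 = 356*(1/65) = 356/65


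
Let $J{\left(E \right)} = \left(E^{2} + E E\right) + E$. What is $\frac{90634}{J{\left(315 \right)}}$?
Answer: $\frac{90634}{198765} \approx 0.45599$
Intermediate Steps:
$J{\left(E \right)} = E + 2 E^{2}$ ($J{\left(E \right)} = \left(E^{2} + E^{2}\right) + E = 2 E^{2} + E = E + 2 E^{2}$)
$\frac{90634}{J{\left(315 \right)}} = \frac{90634}{315 \left(1 + 2 \cdot 315\right)} = \frac{90634}{315 \left(1 + 630\right)} = \frac{90634}{315 \cdot 631} = \frac{90634}{198765}$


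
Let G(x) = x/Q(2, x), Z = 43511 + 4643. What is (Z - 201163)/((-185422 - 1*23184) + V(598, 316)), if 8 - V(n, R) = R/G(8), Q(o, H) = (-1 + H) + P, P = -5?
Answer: 51003/69559 ≈ 0.73323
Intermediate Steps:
Q(o, H) = -6 + H (Q(o, H) = (-1 + H) - 5 = -6 + H)
Z = 48154
G(x) = x/(-6 + x)
V(n, R) = 8 - R/4 (V(n, R) = 8 - R/(8/(-6 + 8)) = 8 - R/(8/2) = 8 - R/(8*(1/2)) = 8 - R/4)
(Z - 201163)/((-185422 - 1*23184) + V(598, 316)) = (48154 - 201163)/((-185422 - 1*23184) + (8 - 1/4*316)) = -153009/((-185422 - 23184) + (8 - 79)) = -153009/(-208606 - 71) = -153009/(-208677) = -153009*(-1/208677) = 51003/69559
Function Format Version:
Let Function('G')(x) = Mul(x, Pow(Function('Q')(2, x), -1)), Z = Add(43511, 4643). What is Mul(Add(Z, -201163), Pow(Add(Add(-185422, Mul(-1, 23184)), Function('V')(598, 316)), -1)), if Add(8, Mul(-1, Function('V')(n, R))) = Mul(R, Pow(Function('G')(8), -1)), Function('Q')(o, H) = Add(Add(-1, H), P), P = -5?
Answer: Rational(51003, 69559) ≈ 0.73323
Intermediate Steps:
Function('Q')(o, H) = Add(-6, H) (Function('Q')(o, H) = Add(Add(-1, H), -5) = Add(-6, H))
Z = 48154
Function('G')(x) = Mul(x, Pow(Add(-6, x), -1))
Function('V')(n, R) = Add(8, Mul(Rational(-1, 4), R)) (Function('V')(n, R) = Add(8, Mul(-1, Mul(R, Pow(Mul(8, Pow(Add(-6, 8), -1)), -1)))) = Add(8, Mul(-1, Mul(R, Pow(Mul(8, Pow(2, -1)), -1)))) = Add(8, Mul(-1, Mul(R, Pow(Mul(8, Rational(1, 2)), -1)))) = Add(8, Mul(-1, Mul(R, Pow(4, -1)))) = Add(8, Mul(-1, Mul(R, Rational(1, 4)))) = Add(8, Mul(-1, Mul(Rational(1, 4), R))) = Add(8, Mul(Rational(-1, 4), R)))
Mul(Add(Z, -201163), Pow(Add(Add(-185422, Mul(-1, 23184)), Function('V')(598, 316)), -1)) = Mul(Add(48154, -201163), Pow(Add(Add(-185422, Mul(-1, 23184)), Add(8, Mul(Rational(-1, 4), 316))), -1)) = Mul(-153009, Pow(Add(Add(-185422, -23184), Add(8, -79)), -1)) = Mul(-153009, Pow(Add(-208606, -71), -1)) = Mul(-153009, Pow(-208677, -1)) = Mul(-153009, Rational(-1, 208677)) = Rational(51003, 69559)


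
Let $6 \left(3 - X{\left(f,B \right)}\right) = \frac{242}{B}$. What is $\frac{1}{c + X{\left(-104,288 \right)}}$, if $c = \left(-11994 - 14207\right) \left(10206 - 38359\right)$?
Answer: $\frac{864}{637318157063} \approx 1.3557 \cdot 10^{-9}$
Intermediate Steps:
$X{\left(f,B \right)} = 3 - \frac{121}{3 B}$ ($X{\left(f,B \right)} = 3 - \frac{242 \frac{1}{B}}{6} = 3 - \frac{121}{3 B}$)
$c = 737636753$ ($c = \left(-26201\right) \left(-28153\right) = 737636753$)
$\frac{1}{c + X{\left(-104,288 \right)}} = \frac{1}{737636753 + \left(3 - \frac{121}{3 \cdot 288}\right)} = \frac{1}{737636753 + \left(3 - \frac{121}{864}\right)} = \frac{1}{737636753 + \frac{2471}{864}} = \frac{1}{\frac{637318157063}{864}} = \frac{864}{637318157063}$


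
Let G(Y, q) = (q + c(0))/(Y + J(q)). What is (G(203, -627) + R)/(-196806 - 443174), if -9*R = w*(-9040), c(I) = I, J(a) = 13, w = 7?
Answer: -168677/15359520 ≈ -0.010982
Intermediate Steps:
G(Y, q) = q/(13 + Y) (G(Y, q) = (q + 0)/(Y + 13) = q/(13 + Y))
R = 63280/9 (R = -7*(-9040)/9 = -⅑*(-63280) = 63280/9 ≈ 7031.1)
(G(203, -627) + R)/(-196806 - 443174) = (-627/(13 + 203) + 63280/9)/(-196806 - 443174) = (-627/216 + 63280/9)/(-639980) = (-627*1/216 + 63280/9)*(-1/639980) = (-209/72 + 63280/9)*(-1/639980) = (168677/24)*(-1/639980) = -168677/15359520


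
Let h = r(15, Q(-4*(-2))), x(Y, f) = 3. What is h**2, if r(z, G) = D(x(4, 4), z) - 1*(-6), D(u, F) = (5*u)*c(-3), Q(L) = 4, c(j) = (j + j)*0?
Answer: 36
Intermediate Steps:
c(j) = 0 (c(j) = (2*j)*0 = 0)
D(u, F) = 0 (D(u, F) = (5*u)*0 = 0)
r(z, G) = 6 (r(z, G) = 0 - 1*(-6) = 0 + 6 = 6)
h = 6
h**2 = 6**2 = 36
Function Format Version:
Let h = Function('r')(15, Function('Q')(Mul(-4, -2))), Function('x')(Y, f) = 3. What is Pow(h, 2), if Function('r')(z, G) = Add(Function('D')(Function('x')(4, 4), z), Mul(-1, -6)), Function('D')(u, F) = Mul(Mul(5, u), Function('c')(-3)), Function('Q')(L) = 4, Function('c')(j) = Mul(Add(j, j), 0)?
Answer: 36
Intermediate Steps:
Function('c')(j) = 0 (Function('c')(j) = Mul(Mul(2, j), 0) = 0)
Function('D')(u, F) = 0 (Function('D')(u, F) = Mul(Mul(5, u), 0) = 0)
Function('r')(z, G) = 6 (Function('r')(z, G) = Add(0, Mul(-1, -6)) = Add(0, 6) = 6)
h = 6
Pow(h, 2) = Pow(6, 2) = 36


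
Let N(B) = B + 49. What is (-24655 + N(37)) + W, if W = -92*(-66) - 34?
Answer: -18531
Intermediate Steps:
N(B) = 49 + B
W = 6038 (W = 6072 - 34 = 6038)
(-24655 + N(37)) + W = (-24655 + (49 + 37)) + 6038 = (-24655 + 86) + 6038 = -24569 + 6038 = -18531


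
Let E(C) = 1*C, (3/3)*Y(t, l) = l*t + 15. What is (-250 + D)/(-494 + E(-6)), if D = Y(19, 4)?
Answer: 159/500 ≈ 0.31800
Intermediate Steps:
Y(t, l) = 15 + l*t (Y(t, l) = l*t + 15 = 15 + l*t)
D = 91 (D = 15 + 4*19 = 15 + 76 = 91)
E(C) = C
(-250 + D)/(-494 + E(-6)) = (-250 + 91)/(-494 - 6) = -159/(-500) = -159*(-1/500) = 159/500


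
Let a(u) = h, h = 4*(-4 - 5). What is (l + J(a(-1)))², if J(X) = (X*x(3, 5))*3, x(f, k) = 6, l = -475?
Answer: 1261129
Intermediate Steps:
h = -36 (h = 4*(-9) = -36)
a(u) = -36
J(X) = 18*X (J(X) = (X*6)*3 = (6*X)*3 = 18*X)
(l + J(a(-1)))² = (-475 + 18*(-36))² = (-475 - 648)² = (-1123)² = 1261129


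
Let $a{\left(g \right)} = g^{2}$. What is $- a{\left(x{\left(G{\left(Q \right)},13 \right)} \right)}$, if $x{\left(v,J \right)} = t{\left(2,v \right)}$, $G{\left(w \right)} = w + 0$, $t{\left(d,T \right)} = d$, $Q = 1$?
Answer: $-4$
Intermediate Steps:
$G{\left(w \right)} = w$
$x{\left(v,J \right)} = 2$
$- a{\left(x{\left(G{\left(Q \right)},13 \right)} \right)} = - 2^{2} = \left(-1\right) 4 = -4$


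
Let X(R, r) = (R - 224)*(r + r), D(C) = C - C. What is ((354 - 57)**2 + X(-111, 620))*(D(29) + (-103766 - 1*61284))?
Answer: 54002874550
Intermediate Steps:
D(C) = 0
X(R, r) = 2*r*(-224 + R) (X(R, r) = (-224 + R)*(2*r) = 2*r*(-224 + R))
((354 - 57)**2 + X(-111, 620))*(D(29) + (-103766 - 1*61284)) = ((354 - 57)**2 + 2*620*(-224 - 111))*(0 + (-103766 - 1*61284)) = (297**2 + 2*620*(-335))*(0 + (-103766 - 61284)) = (88209 - 415400)*(0 - 165050) = -327191*(-165050) = 54002874550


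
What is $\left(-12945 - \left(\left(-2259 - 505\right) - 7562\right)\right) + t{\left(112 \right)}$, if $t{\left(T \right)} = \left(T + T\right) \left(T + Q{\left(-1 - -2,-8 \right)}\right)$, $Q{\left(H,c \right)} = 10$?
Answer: $24709$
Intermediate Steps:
$t{\left(T \right)} = 2 T \left(10 + T\right)$ ($t{\left(T \right)} = \left(T + T\right) \left(T + 10\right) = 2 T \left(10 + T\right)$)
$\left(-12945 - \left(\left(-2259 - 505\right) - 7562\right)\right) + t{\left(112 \right)} = \left(-12945 - \left(\left(-2259 - 505\right) - 7562\right)\right) + 2 \cdot 112 \left(10 + 112\right) = \left(-12945 - \left(-2764 - 7562\right)\right) + 2 \cdot 112 \cdot 122 = \left(-12945 - -10326\right) + 27328 = \left(-12945 + 10326\right) + 27328 = -2619 + 27328 = 24709$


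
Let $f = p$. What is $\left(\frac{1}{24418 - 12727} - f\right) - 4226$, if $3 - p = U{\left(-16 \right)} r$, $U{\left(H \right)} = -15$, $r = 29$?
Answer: $- \frac{54526823}{11691} \approx -4664.0$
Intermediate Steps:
$p = 438$ ($p = 3 - \left(-15\right) 29 = 3 - -435 = 3 + 435 = 438$)
$f = 438$
$\left(\frac{1}{24418 - 12727} - f\right) - 4226 = \left(\frac{1}{24418 - 12727} - 438\right) - 4226 = \left(\frac{1}{11691} - 438\right) - 4226 = - \frac{5120657}{11691} - 4226 = - \frac{54526823}{11691}$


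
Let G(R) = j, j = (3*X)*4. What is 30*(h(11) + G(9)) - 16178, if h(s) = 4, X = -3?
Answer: -17138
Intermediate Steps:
j = -36 (j = (3*(-3))*4 = -9*4 = -36)
G(R) = -36
30*(h(11) + G(9)) - 16178 = 30*(4 - 36) - 16178 = 30*(-32) - 16178 = -960 - 16178 = -17138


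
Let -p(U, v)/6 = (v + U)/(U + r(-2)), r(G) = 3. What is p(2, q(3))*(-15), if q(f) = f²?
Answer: 198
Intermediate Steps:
p(U, v) = -6*(U + v)/(3 + U) (p(U, v) = -6*(v + U)/(U + 3) = -6*(U + v)/(3 + U))
p(2, q(3))*(-15) = (6*(-1*2 - 1*3²)/(3 + 2))*(-15) = (6*(-2 - 1*9)/5)*(-15) = (6*(⅕)*(-2 - 9))*(-15) = (6*(⅕)*(-11))*(-15) = -66/5*(-15) = 198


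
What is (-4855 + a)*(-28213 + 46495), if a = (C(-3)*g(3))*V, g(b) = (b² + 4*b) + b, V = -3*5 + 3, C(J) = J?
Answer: -72963462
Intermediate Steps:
V = -12 (V = -15 + 3 = -12)
g(b) = b² + 5*b
a = 864 (a = -9*(5 + 3)*(-12) = -9*8*(-12) = -3*24*(-12) = -72*(-12) = 864)
(-4855 + a)*(-28213 + 46495) = (-4855 + 864)*(-28213 + 46495) = -3991*18282 = -72963462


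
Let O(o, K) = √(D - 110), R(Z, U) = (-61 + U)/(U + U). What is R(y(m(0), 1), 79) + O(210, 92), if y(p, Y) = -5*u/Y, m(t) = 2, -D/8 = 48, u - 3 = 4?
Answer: 9/79 + I*√494 ≈ 0.11392 + 22.226*I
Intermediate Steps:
u = 7 (u = 3 + 4 = 7)
D = -384 (D = -8*48 = -384)
y(p, Y) = -35/Y
R(Z, U) = (-61 + U)/(2*U) (R(Z, U) = (-61 + U)/((2*U)) = (-61 + U)*(1/(2*U)) = (-61 + U)/(2*U))
O(o, K) = I*√494 (O(o, K) = √(-384 - 110) = √(-494) = I*√494)
R(y(m(0), 1), 79) + O(210, 92) = (½)*(-61 + 79)/79 + I*√494 = (½)*(1/79)*18 + I*√494 = 9/79 + I*√494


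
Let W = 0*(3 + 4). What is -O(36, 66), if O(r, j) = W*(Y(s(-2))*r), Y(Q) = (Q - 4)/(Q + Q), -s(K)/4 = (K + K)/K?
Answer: 0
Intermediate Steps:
s(K) = -8 (s(K) = -4*(K + K)/K = -4*2*K/K = -4*2 = -8)
Y(Q) = (-4 + Q)/(2*Q) (Y(Q) = (-4 + Q)/((2*Q)) = (-4 + Q)*(1/(2*Q)) = (-4 + Q)/(2*Q))
W = 0 (W = 0*7 = 0)
O(r, j) = 0 (O(r, j) = 0*(((1/2)*(-4 - 8)/(-8))*r) = 0*(((1/2)*(-1/8)*(-12))*r) = 0*(3*r/4) = 0)
-O(36, 66) = -1*0 = 0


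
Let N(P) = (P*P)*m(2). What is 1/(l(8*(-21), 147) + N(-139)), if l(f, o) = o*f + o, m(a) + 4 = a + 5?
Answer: 1/33414 ≈ 2.9928e-5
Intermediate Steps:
m(a) = 1 + a (m(a) = -4 + (a + 5) = -4 + (5 + a) = 1 + a)
N(P) = 3*P**2 (N(P) = (P*P)*(1 + 2) = P**2*3 = 3*P**2)
l(f, o) = o + f*o (l(f, o) = f*o + o = o + f*o)
1/(l(8*(-21), 147) + N(-139)) = 1/(147*(1 + 8*(-21)) + 3*(-139)**2) = 1/(147*(1 - 168) + 3*19321) = 1/(147*(-167) + 57963) = 1/(-24549 + 57963) = 1/33414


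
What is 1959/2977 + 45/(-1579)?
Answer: 2959296/4700683 ≈ 0.62955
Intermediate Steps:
1959/2977 + 45/(-1579) = 1959*(1/2977) + 45*(-1/1579) = 1959/2977 - 45/1579 = 2959296/4700683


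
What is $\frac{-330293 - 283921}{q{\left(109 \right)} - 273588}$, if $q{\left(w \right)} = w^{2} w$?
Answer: $- \frac{614214}{1021441} \approx -0.60132$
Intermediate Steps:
$q{\left(w \right)} = w^{3}$
$\frac{-330293 - 283921}{q{\left(109 \right)} - 273588} = \frac{-330293 - 283921}{109^{3} - 273588} = - \frac{614214}{1295029 - 273588} = - \frac{614214}{1021441}$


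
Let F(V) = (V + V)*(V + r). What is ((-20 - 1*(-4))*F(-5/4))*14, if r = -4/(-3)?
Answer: 140/3 ≈ 46.667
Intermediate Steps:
r = 4/3 (r = -4*(-⅓) = 4/3 ≈ 1.3333)
F(V) = 2*V*(4/3 + V) (F(V) = (V + V)*(V + 4/3) = (2*V)*(4/3 + V) = 2*V*(4/3 + V))
((-20 - 1*(-4))*F(-5/4))*14 = ((-20 - 1*(-4))*(2*(-5/4)*(4 + 3*(-5/4))/3))*14 = ((-20 + 4)*(2*(-5*¼)*(4 + 3*(-5*¼))/3))*14 = -32*(-5)*(4 + 3*(-5/4))/(3*4)*14 = -32*(-5)*(4 - 15/4)/(3*4)*14 = -32*(-5)/(3*4*4)*14 = -16*(-5/24)*14 = (10/3)*14 = 140/3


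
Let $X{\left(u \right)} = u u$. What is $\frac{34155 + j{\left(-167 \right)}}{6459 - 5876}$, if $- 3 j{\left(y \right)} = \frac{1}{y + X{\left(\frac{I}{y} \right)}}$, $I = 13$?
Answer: $\frac{477209657599}{8145607206} \approx 58.585$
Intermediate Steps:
$X{\left(u \right)} = u^{2}$
$j{\left(y \right)} = - \frac{1}{3 \left(y + \frac{169}{y^{2}}\right)}$ ($j{\left(y \right)} = - \frac{1}{3 \left(y + \left(\frac{13}{y}\right)^{2}\right)} = - \frac{1}{3 \left(y + \frac{169}{y^{2}}\right)}$)
$\frac{34155 + j{\left(-167 \right)}}{6459 - 5876} = \frac{34155 - \frac{\left(-167\right)^{2}}{507 + 3 \left(-167\right)^{3}}}{6459 - 5876} = \frac{34155 - \frac{27889}{507 + 3 \left(-4657463\right)}}{583} = \left(34155 - \frac{27889}{507 - 13972389}\right) \frac{1}{583} = \left(34155 - \frac{27889}{-13971882}\right) \frac{1}{583} = \left(34155 - 27889 \left(- \frac{1}{13971882}\right)\right) \frac{1}{583} = \left(34155 + \frac{27889}{13971882}\right) \frac{1}{583} = \frac{477209657599}{13971882} \cdot \frac{1}{583} = \frac{477209657599}{8145607206}$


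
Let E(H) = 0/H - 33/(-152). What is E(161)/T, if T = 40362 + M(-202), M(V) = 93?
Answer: 11/2049720 ≈ 5.3666e-6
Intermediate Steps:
E(H) = 33/152 (E(H) = 0 - 33*(-1/152) = 0 + 33/152 = 33/152)
T = 40455 (T = 40362 + 93 = 40455)
E(161)/T = (33/152)/40455 = (33/152)*(1/40455) = 11/2049720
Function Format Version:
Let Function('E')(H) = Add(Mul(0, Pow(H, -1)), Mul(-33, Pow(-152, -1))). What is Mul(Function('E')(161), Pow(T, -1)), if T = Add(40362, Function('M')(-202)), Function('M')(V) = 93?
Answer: Rational(11, 2049720) ≈ 5.3666e-6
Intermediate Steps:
Function('E')(H) = Rational(33, 152) (Function('E')(H) = Add(0, Mul(-33, Rational(-1, 152))) = Add(0, Rational(33, 152)) = Rational(33, 152))
T = 40455 (T = Add(40362, 93) = 40455)
Mul(Function('E')(161), Pow(T, -1)) = Mul(Rational(33, 152), Pow(40455, -1)) = Mul(Rational(33, 152), Rational(1, 40455)) = Rational(11, 2049720)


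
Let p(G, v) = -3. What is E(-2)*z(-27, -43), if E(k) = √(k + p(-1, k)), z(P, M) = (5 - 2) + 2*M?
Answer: -83*I*√5 ≈ -185.59*I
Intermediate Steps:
z(P, M) = 3 + 2*M
E(k) = √(-3 + k) (E(k) = √(k - 3) = √(-3 + k))
E(-2)*z(-27, -43) = √(-3 - 2)*(3 + 2*(-43)) = √(-5)*(3 - 86) = (I*√5)*(-83) = -83*I*√5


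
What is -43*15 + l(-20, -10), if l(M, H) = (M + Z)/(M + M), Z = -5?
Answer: -5155/8 ≈ -644.38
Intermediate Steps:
l(M, H) = (-5 + M)/(2*M) (l(M, H) = (M - 5)/(M + M) = (-5 + M)/((2*M)) = (-5 + M)*(1/(2*M)) = (-5 + M)/(2*M))
-43*15 + l(-20, -10) = -43*15 + (½)*(-5 - 20)/(-20) = -645 + (½)*(-1/20)*(-25) = -645 + 5/8 = -5155/8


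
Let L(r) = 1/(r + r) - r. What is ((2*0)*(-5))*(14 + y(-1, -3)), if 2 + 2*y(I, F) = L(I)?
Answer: 0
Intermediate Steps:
L(r) = 1/(2*r) - r
y(I, F) = -1 - I/2 + 1/(4*I) (y(I, F) = -1 + (1/(2*I) - I)/2 = -1 + (-I/2 + 1/(4*I)) = -1 - I/2 + 1/(4*I))
((2*0)*(-5))*(14 + y(-1, -3)) = ((2*0)*(-5))*(14 + (-1 - ½*(-1) + (¼)/(-1))) = (0*(-5))*(14 + (-1 + ½ + (¼)*(-1))) = 0*(14 + (-1 + ½ - ¼)) = 0*(14 - ¾) = 0*(53/4) = 0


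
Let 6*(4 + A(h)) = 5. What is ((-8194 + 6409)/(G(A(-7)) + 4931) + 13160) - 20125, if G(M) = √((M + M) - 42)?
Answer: 35*(-199*√435 + 2943960*I)/(√435 - 14793*I) ≈ -6965.4 + 0.00051038*I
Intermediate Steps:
A(h) = -19/6 (A(h) = -4 + (⅙)*5 = -4 + ⅚ = -19/6)
G(M) = √(-42 + 2*M) (G(M) = √(2*M - 42) = √(-42 + 2*M))
((-8194 + 6409)/(G(A(-7)) + 4931) + 13160) - 20125 = ((-8194 + 6409)/(√(-42 + 2*(-19/6)) + 4931) + 13160) - 20125 = (-1785/(√(-42 - 19/3) + 4931) + 13160) - 20125 = (-1785/(√(-145/3) + 4931) + 13160) - 20125 = (-1785/(I*√435/3 + 4931) + 13160) - 20125 = (-1785/(4931 + I*√435/3) + 13160) - 20125 = (13160 - 1785/(4931 + I*√435/3)) - 20125 = -6965 - 1785/(4931 + I*√435/3)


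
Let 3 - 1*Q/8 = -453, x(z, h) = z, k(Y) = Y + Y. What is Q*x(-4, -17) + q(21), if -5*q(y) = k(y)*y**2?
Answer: -91482/5 ≈ -18296.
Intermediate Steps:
k(Y) = 2*Y
q(y) = -2*y**3/5 (q(y) = -2*y*y**2/5 = -2*y**3/5)
Q = 3648 (Q = 24 - 8*(-453) = 24 + 3624 = 3648)
Q*x(-4, -17) + q(21) = 3648*(-4) - 2/5*21**3 = -14592 - 2/5*9261 = -14592 - 18522/5 = -91482/5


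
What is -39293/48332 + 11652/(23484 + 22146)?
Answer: -204962521/367564860 ≈ -0.55762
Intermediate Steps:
-39293/48332 + 11652/(23484 + 22146) = -39293*1/48332 + 11652/45630 = -39293/48332 + 11652*(1/45630) = -39293/48332 + 1942/7605 = -204962521/367564860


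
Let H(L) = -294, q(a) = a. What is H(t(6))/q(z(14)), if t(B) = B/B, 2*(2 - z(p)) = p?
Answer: 294/5 ≈ 58.800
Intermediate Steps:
z(p) = 2 - p/2
t(B) = 1
H(t(6))/q(z(14)) = -294/(2 - ½*14) = -294/(2 - 7) = -294/(-5) = -294*(-⅕) = 294/5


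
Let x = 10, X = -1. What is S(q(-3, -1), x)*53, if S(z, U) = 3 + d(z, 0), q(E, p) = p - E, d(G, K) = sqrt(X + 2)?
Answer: 212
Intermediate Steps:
d(G, K) = 1 (d(G, K) = sqrt(-1 + 2) = sqrt(1) = 1)
S(z, U) = 4 (S(z, U) = 3 + 1 = 4)
S(q(-3, -1), x)*53 = 4*53 = 212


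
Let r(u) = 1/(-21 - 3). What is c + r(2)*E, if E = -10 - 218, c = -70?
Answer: -121/2 ≈ -60.500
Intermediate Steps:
r(u) = -1/24 (r(u) = 1/(-24) = -1/24)
E = -228
c + r(2)*E = -70 - 1/24*(-228) = -70 + 19/2 = -121/2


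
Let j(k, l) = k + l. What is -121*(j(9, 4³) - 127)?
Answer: 6534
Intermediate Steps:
-121*(j(9, 4³) - 127) = -121*((9 + 4³) - 127) = -121*((9 + 64) - 127) = -121*(73 - 127) = -121*(-54) = 6534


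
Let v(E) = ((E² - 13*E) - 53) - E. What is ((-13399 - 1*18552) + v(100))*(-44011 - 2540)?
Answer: 1089479604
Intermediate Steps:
v(E) = -53 + E² - 14*E (v(E) = (-53 + E² - 13*E) - E = -53 + E² - 14*E)
((-13399 - 1*18552) + v(100))*(-44011 - 2540) = ((-13399 - 1*18552) + (-53 + 100² - 14*100))*(-44011 - 2540) = ((-13399 - 18552) + (-53 + 10000 - 1400))*(-46551) = (-31951 + 8547)*(-46551) = -23404*(-46551) = 1089479604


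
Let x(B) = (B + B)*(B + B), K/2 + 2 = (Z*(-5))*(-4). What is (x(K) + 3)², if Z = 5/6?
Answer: 961186009/81 ≈ 1.1866e+7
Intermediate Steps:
Z = ⅚ (Z = 5*(⅙) = ⅚ ≈ 0.83333)
K = 88/3 (K = -4 + 2*(((⅚)*(-5))*(-4)) = -4 + 2*(-25/6*(-4)) = -4 + 2*(50/3) = -4 + 100/3 = 88/3 ≈ 29.333)
x(B) = 4*B² (x(B) = (2*B)*(2*B) = 4*B²)
(x(K) + 3)² = (4*(88/3)² + 3)² = (4*(7744/9) + 3)² = (30976/9 + 3)² = (31003/9)² = 961186009/81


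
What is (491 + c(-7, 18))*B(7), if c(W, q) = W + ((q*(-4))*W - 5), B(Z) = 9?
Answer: 8847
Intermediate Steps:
c(W, q) = -5 + W - 4*W*q (c(W, q) = W + ((-4*q)*W - 5) = W + (-4*W*q - 5) = W + (-5 - 4*W*q) = -5 + W - 4*W*q)
(491 + c(-7, 18))*B(7) = (491 + (-5 - 7 - 4*(-7)*18))*9 = (491 + (-5 - 7 + 504))*9 = (491 + 492)*9 = 983*9 = 8847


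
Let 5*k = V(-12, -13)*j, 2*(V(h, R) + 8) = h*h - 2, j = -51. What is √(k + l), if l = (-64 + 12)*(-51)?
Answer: √50235/5 ≈ 44.826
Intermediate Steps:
V(h, R) = -9 + h²/2 (V(h, R) = -8 + (h*h - 2)/2 = -8 + (h² - 2)/2 = -8 + (-2 + h²)/2 = -8 + (-1 + h²/2) = -9 + h²/2)
l = 2652 (l = -52*(-51) = 2652)
k = -3213/5 (k = ((-9 + (½)*(-12)²)*(-51))/5 = ((-9 + (½)*144)*(-51))/5 = ((-9 + 72)*(-51))/5 = (63*(-51))/5 = (⅕)*(-3213) = -3213/5 ≈ -642.60)
√(k + l) = √(-3213/5 + 2652) = √(10047/5) = √50235/5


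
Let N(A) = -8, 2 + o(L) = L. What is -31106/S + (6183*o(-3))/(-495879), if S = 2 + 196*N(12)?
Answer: 2578870844/129424419 ≈ 19.926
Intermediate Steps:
o(L) = -2 + L
S = -1566 (S = 2 + 196*(-8) = 2 - 1568 = -1566)
-31106/S + (6183*o(-3))/(-495879) = -31106/(-1566) + (6183*(-2 - 3))/(-495879) = -31106*(-1/1566) + (6183*(-5))*(-1/495879) = 15553/783 - 30915*(-1/495879) = 15553/783 + 10305/165293 = 2578870844/129424419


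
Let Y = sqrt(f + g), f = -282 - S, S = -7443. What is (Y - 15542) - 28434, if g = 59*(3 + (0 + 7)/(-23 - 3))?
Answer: -43976 + 5*sqrt(197990)/26 ≈ -43890.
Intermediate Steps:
f = 7161 (f = -282 - 1*(-7443) = -282 + 7443 = 7161)
g = 4189/26 (g = 59*(3 + 7/(-26)) = 59*(3 + 7*(-1/26)) = 59*(3 - 7/26) = 59*(71/26) = 4189/26 ≈ 161.12)
Y = 5*sqrt(197990)/26 (Y = sqrt(7161 + 4189/26) = sqrt(190375/26) = 5*sqrt(197990)/26 ≈ 85.569)
(Y - 15542) - 28434 = (5*sqrt(197990)/26 - 15542) - 28434 = (-15542 + 5*sqrt(197990)/26) - 28434 = -43976 + 5*sqrt(197990)/26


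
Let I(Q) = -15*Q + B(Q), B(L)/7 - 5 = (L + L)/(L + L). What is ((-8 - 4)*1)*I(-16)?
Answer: -3384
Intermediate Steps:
B(L) = 42 (B(L) = 35 + 7*((L + L)/(L + L)) = 35 + 7*((2*L)/((2*L))) = 35 + 7*((2*L)*(1/(2*L))) = 35 + 7*1 = 35 + 7 = 42)
I(Q) = 42 - 15*Q (I(Q) = -15*Q + 42 = 42 - 15*Q)
((-8 - 4)*1)*I(-16) = ((-8 - 4)*1)*(42 - 15*(-16)) = (-12*1)*(42 + 240) = -12*282 = -3384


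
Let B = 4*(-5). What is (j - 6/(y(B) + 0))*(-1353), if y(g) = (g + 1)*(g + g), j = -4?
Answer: 2060619/380 ≈ 5422.7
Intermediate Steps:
B = -20
y(g) = 2*g*(1 + g) (y(g) = (1 + g)*(2*g) = 2*g*(1 + g))
(j - 6/(y(B) + 0))*(-1353) = (-4 - 6/(2*(-20)*(1 - 20) + 0))*(-1353) = (-4 - 6/(2*(-20)*(-19) + 0))*(-1353) = (-4 - 6/(760 + 0))*(-1353) = (-4 - 6/760)*(-1353) = (-4 - 1*3/380)*(-1353) = (-4 - 3/380)*(-1353) = -1523/380*(-1353) = 2060619/380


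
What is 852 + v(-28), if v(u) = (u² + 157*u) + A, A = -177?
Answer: -2937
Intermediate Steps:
v(u) = -177 + u² + 157*u (v(u) = (u² + 157*u) - 177 = -177 + u² + 157*u)
852 + v(-28) = 852 + (-177 + (-28)² + 157*(-28)) = 852 + (-177 + 784 - 4396) = 852 - 3789 = -2937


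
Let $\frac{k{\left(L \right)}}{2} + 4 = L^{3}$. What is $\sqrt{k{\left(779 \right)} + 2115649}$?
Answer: $3 \sqrt{105285991} \approx 30783.0$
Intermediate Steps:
$k{\left(L \right)} = -8 + 2 L^{3}$
$\sqrt{k{\left(779 \right)} + 2115649} = \sqrt{\left(-8 + 2 \cdot 779^{3}\right) + 2115649} = \sqrt{\left(-8 + 2 \cdot 472729139\right) + 2115649} = \sqrt{\left(-8 + 945458278\right) + 2115649} = \sqrt{945458270 + 2115649} = \sqrt{947573919} = 3 \sqrt{105285991}$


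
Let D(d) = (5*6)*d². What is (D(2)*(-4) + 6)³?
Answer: -106496424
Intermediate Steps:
D(d) = 30*d²
(D(2)*(-4) + 6)³ = ((30*2²)*(-4) + 6)³ = ((30*4)*(-4) + 6)³ = (120*(-4) + 6)³ = (-480 + 6)³ = (-474)³ = -106496424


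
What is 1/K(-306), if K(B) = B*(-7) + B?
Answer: 1/1836 ≈ 0.00054466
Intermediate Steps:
K(B) = -6*B (K(B) = -7*B + B = -6*B)
1/K(-306) = 1/(-6*(-306)) = 1/1836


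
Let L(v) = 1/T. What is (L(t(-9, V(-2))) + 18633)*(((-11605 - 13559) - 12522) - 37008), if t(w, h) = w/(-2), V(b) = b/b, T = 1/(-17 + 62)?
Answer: -1395134532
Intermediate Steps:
T = 1/45 ≈ 0.022222
V(b) = 1
t(w, h) = -w/2 (t(w, h) = w*(-½) = -w/2)
L(v) = 45 (L(v) = 1/(1/45) = 45)
(L(t(-9, V(-2))) + 18633)*(((-11605 - 13559) - 12522) - 37008) = (45 + 18633)*(((-11605 - 13559) - 12522) - 37008) = 18678*((-25164 - 12522) - 37008) = 18678*(-37686 - 37008) = 18678*(-74694) = -1395134532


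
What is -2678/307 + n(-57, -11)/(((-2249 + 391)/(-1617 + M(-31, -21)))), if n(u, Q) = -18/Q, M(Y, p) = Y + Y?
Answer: -22727405/3137233 ≈ -7.2444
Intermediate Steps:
M(Y, p) = 2*Y
-2678/307 + n(-57, -11)/(((-2249 + 391)/(-1617 + M(-31, -21)))) = -2678/307 + (-18/(-11))/(((-2249 + 391)/(-1617 + 2*(-31)))) = -2678*1/307 + (-18*(-1/11))/((-1858/(-1617 - 62))) = -2678/307 + 18/(11*((-1858/(-1679)))) = -2678/307 + 18/(11*((-1858*(-1/1679)))) = -2678/307 + 18/(11*(1858/1679)) = -2678/307 + (18/11)*(1679/1858) = -2678/307 + 15111/10219 = -22727405/3137233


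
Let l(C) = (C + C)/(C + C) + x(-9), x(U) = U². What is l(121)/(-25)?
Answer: -82/25 ≈ -3.2800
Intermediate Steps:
l(C) = 82 (l(C) = (C + C)/(C + C) + (-9)² = (2*C)/((2*C)) + 81 = (2*C)*(1/(2*C)) + 81 = 1 + 81 = 82)
l(121)/(-25) = 82/(-25) = 82*(-1/25) = -82/25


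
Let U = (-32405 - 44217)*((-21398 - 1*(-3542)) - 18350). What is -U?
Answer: -2774176132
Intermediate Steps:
U = 2774176132 (U = -76622*((-21398 + 3542) - 18350) = -76622*(-17856 - 18350) = -76622*(-36206) = 2774176132)
-U = -1*2774176132 = -2774176132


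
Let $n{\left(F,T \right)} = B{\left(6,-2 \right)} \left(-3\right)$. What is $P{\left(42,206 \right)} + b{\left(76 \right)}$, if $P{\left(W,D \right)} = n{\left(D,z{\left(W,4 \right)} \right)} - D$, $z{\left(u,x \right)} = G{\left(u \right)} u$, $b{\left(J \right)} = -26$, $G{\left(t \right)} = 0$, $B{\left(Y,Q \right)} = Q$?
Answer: $-226$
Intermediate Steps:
$z{\left(u,x \right)} = 0$ ($z{\left(u,x \right)} = 0 u = 0$)
$n{\left(F,T \right)} = 6$ ($n{\left(F,T \right)} = \left(-2\right) \left(-3\right) = 6$)
$P{\left(W,D \right)} = 6 - D$
$P{\left(42,206 \right)} + b{\left(76 \right)} = \left(6 - 206\right) - 26 = -200 - 26 = -226$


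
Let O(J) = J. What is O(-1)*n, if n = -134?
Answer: 134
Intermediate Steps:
O(-1)*n = -1*(-134) = 134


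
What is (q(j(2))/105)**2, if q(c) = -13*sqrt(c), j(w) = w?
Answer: 338/11025 ≈ 0.030658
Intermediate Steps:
(q(j(2))/105)**2 = (-13*sqrt(2)/105)**2 = 338/11025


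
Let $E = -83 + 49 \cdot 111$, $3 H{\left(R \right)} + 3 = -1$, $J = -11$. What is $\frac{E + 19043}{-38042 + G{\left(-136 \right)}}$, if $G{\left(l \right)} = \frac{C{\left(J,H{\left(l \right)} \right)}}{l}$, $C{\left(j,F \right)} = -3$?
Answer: $- \frac{3318264}{5173709} \approx -0.64137$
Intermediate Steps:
$H{\left(R \right)} = - \frac{4}{3}$ ($H{\left(R \right)} = -1 + \frac{1}{3} \left(-1\right) = -1 - \frac{1}{3} = - \frac{4}{3}$)
$E = 5356$ ($E = -83 + 5439 = 5356$)
$G{\left(l \right)} = - \frac{3}{l}$
$\frac{E + 19043}{-38042 + G{\left(-136 \right)}} = \frac{5356 + 19043}{-38042 - \frac{3}{-136}} = \frac{24399}{-38042 - - \frac{3}{136}} = \frac{24399}{-38042 + \frac{3}{136}} = \frac{24399}{- \frac{5173709}{136}} = 24399 \left(- \frac{136}{5173709}\right) = - \frac{3318264}{5173709}$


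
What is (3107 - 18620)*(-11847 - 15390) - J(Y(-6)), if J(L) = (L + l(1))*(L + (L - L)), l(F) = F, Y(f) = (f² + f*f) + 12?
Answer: 422520441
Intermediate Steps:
Y(f) = 12 + 2*f² (Y(f) = (f² + f²) + 12 = 2*f² + 12 = 12 + 2*f²)
J(L) = L*(1 + L) (J(L) = (L + 1)*(L + (L - L)) = (1 + L)*(L + 0) = (1 + L)*L = L*(1 + L))
(3107 - 18620)*(-11847 - 15390) - J(Y(-6)) = (3107 - 18620)*(-11847 - 15390) - (12 + 2*(-6)²)*(1 + (12 + 2*(-6)²)) = -15513*(-27237) - (12 + 2*36)*(1 + (12 + 2*36)) = 422527581 - (12 + 72)*(1 + (12 + 72)) = 422527581 - 84*(1 + 84) = 422527581 - 84*85 = 422527581 - 1*7140 = 422527581 - 7140 = 422520441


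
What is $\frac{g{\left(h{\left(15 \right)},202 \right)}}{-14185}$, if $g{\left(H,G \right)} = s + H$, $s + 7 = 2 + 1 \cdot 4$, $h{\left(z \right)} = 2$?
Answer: $- \frac{1}{14185} \approx -7.0497 \cdot 10^{-5}$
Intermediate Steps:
$s = -1$ ($s = -7 + \left(2 + 1 \cdot 4\right) = -7 + \left(2 + 4\right) = -7 + 6 = -1$)
$g{\left(H,G \right)} = -1 + H$
$\frac{g{\left(h{\left(15 \right)},202 \right)}}{-14185} = \frac{-1 + 2}{-14185} = 1 \left(- \frac{1}{14185}\right) = - \frac{1}{14185}$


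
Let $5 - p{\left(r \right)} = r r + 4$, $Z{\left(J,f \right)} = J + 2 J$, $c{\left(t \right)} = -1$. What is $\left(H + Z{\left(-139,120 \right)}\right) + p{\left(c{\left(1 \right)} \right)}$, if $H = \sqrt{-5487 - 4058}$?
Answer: $-417 + i \sqrt{9545} \approx -417.0 + 97.698 i$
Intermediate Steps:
$Z{\left(J,f \right)} = 3 J$
$p{\left(r \right)} = 1 - r^{2}$ ($p{\left(r \right)} = 5 - \left(r r + 4\right) = 5 - \left(r^{2} + 4\right) = 5 - \left(4 + r^{2}\right) = 1 - r^{2}$)
$H = i \sqrt{9545}$ ($H = \sqrt{-9545} = i \sqrt{9545} \approx 97.698 i$)
$\left(H + Z{\left(-139,120 \right)}\right) + p{\left(c{\left(1 \right)} \right)} = \left(i \sqrt{9545} + 3 \left(-139\right)\right) + \left(1 - \left(-1\right)^{2}\right) = \left(i \sqrt{9545} - 417\right) + \left(1 - 1\right) = \left(-417 + i \sqrt{9545}\right) + \left(1 - 1\right) = \left(-417 + i \sqrt{9545}\right) + 0 = -417 + i \sqrt{9545}$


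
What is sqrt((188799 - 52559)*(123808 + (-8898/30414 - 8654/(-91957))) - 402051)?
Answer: sqrt(3664852214068610205893005741)/466130033 ≈ 1.2987e+5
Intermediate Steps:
sqrt((188799 - 52559)*(123808 + (-8898/30414 - 8654/(-91957))) - 402051) = sqrt(136240*(123808 + (-8898*1/30414 - 8654*(-1/91957))) - 402051) = sqrt(136240*(123808 + (-1483/5069 + 8654/91957)) - 402051) = sqrt(136240*(123808 - 92505105/466130033) - 402051) = sqrt(136240*(57710534620559/466130033) - 402051) = sqrt(7862483236704958160/466130033 - 402051) = sqrt(7862295828659060477/466130033) = sqrt(3664852214068610205893005741)/466130033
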